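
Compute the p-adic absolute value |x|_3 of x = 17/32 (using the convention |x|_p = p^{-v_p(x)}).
|17/32|_3 = 1

Step 1 — compute v_3(x) by factoring powers of 3 out of the numerator and denominator: v_3(17/32) = 0. Step 2 — apply |x|_p = p^{-v_p(x)} = 3^{0} = 1.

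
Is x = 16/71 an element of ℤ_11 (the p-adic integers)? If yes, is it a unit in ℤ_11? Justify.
x ∈ ℤ_11^× (unit); v_11(x) = 0

ℤ_11 = {x ∈ ℚ_11 : v_11(x) ≥ 0} and ℤ_11^× = {x ∈ ℤ_11 : v_11(x) = 0}. Here v_11(16/71) = v_11(num) − v_11(den) = 0; compare against these criteria.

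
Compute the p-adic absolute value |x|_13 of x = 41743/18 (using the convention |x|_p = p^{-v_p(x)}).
|41743/18|_13 = 1/2197

Step 1 — compute v_13(x) by factoring powers of 13 out of the numerator and denominator: v_13(41743/18) = 3. Step 2 — apply |x|_p = p^{-v_p(x)} = 13^{-3} = 1/2197.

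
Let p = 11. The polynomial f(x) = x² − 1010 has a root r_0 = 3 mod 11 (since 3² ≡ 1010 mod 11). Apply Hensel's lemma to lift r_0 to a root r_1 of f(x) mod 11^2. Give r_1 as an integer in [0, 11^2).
r_1 = 69 (mod 121)

Hensel's recurrence: r_{i+1} = r_i − f(r_i)·(f′(r_i))^{-1} mod 11^{i+2}, with f′(x) = 2x. Iterate:
  r_0 = 3 (mod 11)
  r_1 = 69 (mod 121)
Final: r_1 = 69, and one checks f(r_1) ≡ 0 mod 11^2.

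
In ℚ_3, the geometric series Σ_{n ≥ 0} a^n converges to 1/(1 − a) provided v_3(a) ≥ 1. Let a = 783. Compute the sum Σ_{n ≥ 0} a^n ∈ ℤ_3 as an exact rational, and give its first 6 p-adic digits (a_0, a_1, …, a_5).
Σ a^n = 1/(1 − a) = -1/782;  first 6 digits = (1, 0, 0, 2, 0, 0)

v_3(a) = 3 ≥ 1, so the series converges in ℤ_3 to 1/(1 − a) = 1/(1 − 783) = -1/782. Expand this rational in ℤ_3: compute digits iteratively via d_i = x_i mod 3, x_{i+1} = (x_i − d_i)/3. The first 6 digits are (1, 0, 0, 2, 0, 0).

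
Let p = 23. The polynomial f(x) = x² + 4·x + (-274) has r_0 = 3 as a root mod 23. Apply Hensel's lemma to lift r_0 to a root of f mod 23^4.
r_3 = 31927 (mod 279841)

Hensel: r_{i+1} = r_i − f(r_i)·(f′(r_i))^{-1} mod 23^{i+2}, f′(x) = 2x + 4. Iterate:
  r_0 = 3 (mod 23)
  r_1 = 187 (mod 529)
  r_2 = 7593 (mod 12167)
  r_3 = 31927 (mod 279841)
Final: r = 31927 satisfies f(r) ≡ 0 mod 23^4.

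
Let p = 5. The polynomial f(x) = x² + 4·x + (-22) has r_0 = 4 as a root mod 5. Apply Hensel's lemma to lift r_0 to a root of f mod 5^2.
r_1 = 24 (mod 25)

Hensel: r_{i+1} = r_i − f(r_i)·(f′(r_i))^{-1} mod 5^{i+2}, f′(x) = 2x + 4. Iterate:
  r_0 = 4 (mod 5)
  r_1 = 24 (mod 25)
Final: r = 24 satisfies f(r) ≡ 0 mod 5^2.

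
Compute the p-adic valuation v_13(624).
v_13(624) = 1

v_13(n) is the largest exponent k such that 13^k divides n. Factor out: 624 = 13^1 · 48. (Sign doesn't affect v_p.) So v_13(624) = 1.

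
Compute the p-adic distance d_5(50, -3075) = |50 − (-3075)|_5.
d_5(50, -3075) = 1/3125

Step 1 — x − y = 50 − (-3075) = 3125. Step 2 — v_5(3125) = 5 (factor: 3125 = (5^5 · 1); the sign does not affect v_p). Step 3 — |x − y|_5 = 5^{-5} = 1/3125.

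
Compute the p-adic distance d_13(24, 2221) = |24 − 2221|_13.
d_13(24, 2221) = 1/2197

Step 1 — x − y = 24 − 2221 = -2197. Step 2 — v_13(-2197) = 3 (factor: -2197 = −(13^3 · 1); the sign does not affect v_p). Step 3 — |x − y|_13 = 13^{-3} = 1/2197.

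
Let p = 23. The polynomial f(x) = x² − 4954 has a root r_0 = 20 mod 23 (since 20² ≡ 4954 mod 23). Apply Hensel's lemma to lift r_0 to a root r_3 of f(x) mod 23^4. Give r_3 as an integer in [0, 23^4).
r_3 = 22537 (mod 279841)

Hensel's recurrence: r_{i+1} = r_i − f(r_i)·(f′(r_i))^{-1} mod 23^{i+2}, with f′(x) = 2x. Iterate:
  r_0 = 20 (mod 23)
  r_1 = 319 (mod 529)
  r_2 = 10370 (mod 12167)
  r_3 = 22537 (mod 279841)
Final: r_3 = 22537, and one checks f(r_3) ≡ 0 mod 23^4.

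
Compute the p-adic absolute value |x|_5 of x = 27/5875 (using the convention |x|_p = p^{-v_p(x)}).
|27/5875|_5 = 125

Step 1 — compute v_5(x) by factoring powers of 5 out of the numerator and denominator: v_5(27/5875) = -3. Step 2 — apply |x|_p = p^{-v_p(x)} = 5^{3} = 125.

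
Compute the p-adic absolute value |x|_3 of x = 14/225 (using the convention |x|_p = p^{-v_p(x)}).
|14/225|_3 = 9

Step 1 — compute v_3(x) by factoring powers of 3 out of the numerator and denominator: v_3(14/225) = -2. Step 2 — apply |x|_p = p^{-v_p(x)} = 3^{2} = 9.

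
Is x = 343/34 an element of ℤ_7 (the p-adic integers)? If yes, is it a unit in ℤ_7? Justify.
x ∈ ℤ_7 but not a unit; v_7(x) = 3 > 0

ℤ_7 = {x ∈ ℚ_7 : v_7(x) ≥ 0} and ℤ_7^× = {x ∈ ℤ_7 : v_7(x) = 0}. Here v_7(343/34) = v_7(num) − v_7(den) = 3; compare against these criteria.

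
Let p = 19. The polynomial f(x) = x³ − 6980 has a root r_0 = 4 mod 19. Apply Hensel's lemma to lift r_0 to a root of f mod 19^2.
r_1 = 118 (mod 361)

Hensel: r_{i+1} = r_i − f(r_i)/f′(r_i) mod 19^{i+2}, where f′(x) = 3x². Iterate:
  r_0 = 4 (mod 19)
  r_1 = 118 (mod 361)
Final: r = 118 with f(r) ≡ 0 mod 19^2.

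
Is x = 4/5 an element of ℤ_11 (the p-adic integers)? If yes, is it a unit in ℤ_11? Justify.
x ∈ ℤ_11^× (unit); v_11(x) = 0

ℤ_11 = {x ∈ ℚ_11 : v_11(x) ≥ 0} and ℤ_11^× = {x ∈ ℤ_11 : v_11(x) = 0}. Here v_11(4/5) = v_11(num) − v_11(den) = 0; compare against these criteria.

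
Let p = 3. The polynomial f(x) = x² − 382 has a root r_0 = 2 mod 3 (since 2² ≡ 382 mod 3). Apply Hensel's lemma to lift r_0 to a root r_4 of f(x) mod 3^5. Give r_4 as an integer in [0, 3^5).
r_4 = 218 (mod 243)

Hensel's recurrence: r_{i+1} = r_i − f(r_i)·(f′(r_i))^{-1} mod 3^{i+2}, with f′(x) = 2x. Iterate:
  r_0 = 2 (mod 3)
  r_1 = 2 (mod 9)
  r_2 = 2 (mod 27)
  r_3 = 56 (mod 81)
  r_4 = 218 (mod 243)
Final: r_4 = 218, and one checks f(r_4) ≡ 0 mod 3^5.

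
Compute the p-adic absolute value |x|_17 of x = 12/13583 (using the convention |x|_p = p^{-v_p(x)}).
|12/13583|_17 = 289

Step 1 — compute v_17(x) by factoring powers of 17 out of the numerator and denominator: v_17(12/13583) = -2. Step 2 — apply |x|_p = p^{-v_p(x)} = 17^{2} = 289.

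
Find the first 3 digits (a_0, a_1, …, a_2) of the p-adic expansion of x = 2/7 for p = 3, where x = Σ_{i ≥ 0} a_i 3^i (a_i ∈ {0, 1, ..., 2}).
(a_0, …, a_2) = (2, 2, 0)

v_3(2/7) = 0 (numerator and denominator both coprime to 3), so x ∈ ℤ_3^×. Compute digits iteratively via a_i = x_i mod 3, x_{i+1} = (x_i − a_i)/3, with x_0 = x:
  x_0 = 2/7;  a_0 = 2;  x_1 = (x_0 − 2)/3 = -4/7
  x_1 = -4/7;  a_1 = 2;  x_2 = (x_1 − 2)/3 = -6/7
  x_2 = -6/7;  a_2 = 0;  x_3 = (x_2 − 0)/3 = -2/7
Digits: (2, 2, 0).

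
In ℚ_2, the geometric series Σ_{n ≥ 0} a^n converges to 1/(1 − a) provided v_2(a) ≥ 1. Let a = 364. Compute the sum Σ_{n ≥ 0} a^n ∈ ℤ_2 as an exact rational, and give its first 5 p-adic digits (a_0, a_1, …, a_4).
Σ a^n = 1/(1 − a) = -1/363;  first 5 digits = (1, 0, 1, 1, 1)

v_2(a) = 2 ≥ 1, so the series converges in ℤ_2 to 1/(1 − a) = 1/(1 − 364) = -1/363. Expand this rational in ℤ_2: compute digits iteratively via d_i = x_i mod 2, x_{i+1} = (x_i − d_i)/2. The first 5 digits are (1, 0, 1, 1, 1).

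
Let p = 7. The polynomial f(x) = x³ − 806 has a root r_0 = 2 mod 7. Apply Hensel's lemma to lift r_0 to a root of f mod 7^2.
r_1 = 44 (mod 49)

Hensel: r_{i+1} = r_i − f(r_i)/f′(r_i) mod 7^{i+2}, where f′(x) = 3x². Iterate:
  r_0 = 2 (mod 7)
  r_1 = 44 (mod 49)
Final: r = 44 with f(r) ≡ 0 mod 7^2.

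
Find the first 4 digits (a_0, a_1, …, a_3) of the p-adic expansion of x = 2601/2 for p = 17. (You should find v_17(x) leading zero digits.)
(a_0, …, a_3) = (0, 0, 13, 8)

v_17(2601/2) = 2, so a_0 = ... = a_1 = 0. Factor out: x = 17^2 · u with u = 9/2 a unit in ℤ_17. Expand u iteratively via a_{v+i} = u_i mod 17, u_{i+1} = (u_i − a_{v+i})/17:
  u_0 = 9/2;  a_2 = 13;  u_1 = (u_0 − 13)/17 = -1/2
  u_1 = -1/2;  a_3 = 8;  u_2 = (u_1 − 8)/17 = -1/2
Digits: (0, 0, 13, 8).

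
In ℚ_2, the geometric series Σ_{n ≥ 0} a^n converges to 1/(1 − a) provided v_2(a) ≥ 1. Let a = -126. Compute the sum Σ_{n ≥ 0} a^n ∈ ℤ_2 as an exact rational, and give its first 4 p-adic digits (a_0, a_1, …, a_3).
Σ a^n = 1/(1 − a) = 1/127;  first 4 digits = (1, 1, 1, 1)

v_2(a) = 1 ≥ 1, so the series converges in ℤ_2 to 1/(1 − a) = 1/(1 − (-126)) = 1/127. Expand this rational in ℤ_2: compute digits iteratively via d_i = x_i mod 2, x_{i+1} = (x_i − d_i)/2. The first 4 digits are (1, 1, 1, 1).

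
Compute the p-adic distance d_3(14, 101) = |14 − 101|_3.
d_3(14, 101) = 1/3

Step 1 — x − y = 14 − 101 = -87. Step 2 — v_3(-87) = 1 (factor: -87 = −(3^1 · 29); the sign does not affect v_p). Step 3 — |x − y|_3 = 3^{-1} = 1/3.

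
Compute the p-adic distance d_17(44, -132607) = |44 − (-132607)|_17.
d_17(44, -132607) = 1/4913

Step 1 — x − y = 44 − (-132607) = 132651. Step 2 — v_17(132651) = 3 (factor: 132651 = (17^3 · 27); the sign does not affect v_p). Step 3 — |x − y|_17 = 17^{-3} = 1/4913.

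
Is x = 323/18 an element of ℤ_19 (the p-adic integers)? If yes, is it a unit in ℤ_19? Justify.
x ∈ ℤ_19 but not a unit; v_19(x) = 1 > 0

ℤ_19 = {x ∈ ℚ_19 : v_19(x) ≥ 0} and ℤ_19^× = {x ∈ ℤ_19 : v_19(x) = 0}. Here v_19(323/18) = v_19(num) − v_19(den) = 1; compare against these criteria.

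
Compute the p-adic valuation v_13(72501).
v_13(72501) = 3

v_13(n) is the largest exponent k such that 13^k divides n. Factor out: 72501 = 13^3 · 33. (Sign doesn't affect v_p.) So v_13(72501) = 3.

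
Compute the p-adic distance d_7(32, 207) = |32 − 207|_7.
d_7(32, 207) = 1/7

Step 1 — x − y = 32 − 207 = -175. Step 2 — v_7(-175) = 1 (factor: -175 = −(7^1 · 25); the sign does not affect v_p). Step 3 — |x − y|_7 = 7^{-1} = 1/7.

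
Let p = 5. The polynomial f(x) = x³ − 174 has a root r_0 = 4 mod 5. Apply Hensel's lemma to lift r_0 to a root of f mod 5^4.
r_3 = 474 (mod 625)

Hensel: r_{i+1} = r_i − f(r_i)/f′(r_i) mod 5^{i+2}, where f′(x) = 3x². Iterate:
  r_0 = 4 (mod 5)
  r_1 = 24 (mod 25)
  r_2 = 99 (mod 125)
  r_3 = 474 (mod 625)
Final: r = 474 with f(r) ≡ 0 mod 5^4.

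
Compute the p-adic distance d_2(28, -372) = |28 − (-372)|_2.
d_2(28, -372) = 1/16

Step 1 — x − y = 28 − (-372) = 400. Step 2 — v_2(400) = 4 (factor: 400 = (2^4 · 25); the sign does not affect v_p). Step 3 — |x − y|_2 = 2^{-4} = 1/16.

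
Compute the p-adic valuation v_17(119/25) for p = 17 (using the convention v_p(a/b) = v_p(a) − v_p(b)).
v_17(119/25) = 1

Factor powers of 17 from the numerator and denominator of the reduced fraction: 119 = 17^1 · 7 and 25 = 17^0 · 25. Apply v_p(a/b) = v_p(a) − v_p(b): v_17(119/25) = 1 − 0 = 1.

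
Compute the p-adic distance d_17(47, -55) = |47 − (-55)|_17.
d_17(47, -55) = 1/17

Step 1 — x − y = 47 − (-55) = 102. Step 2 — v_17(102) = 1 (factor: 102 = (17^1 · 6); the sign does not affect v_p). Step 3 — |x − y|_17 = 17^{-1} = 1/17.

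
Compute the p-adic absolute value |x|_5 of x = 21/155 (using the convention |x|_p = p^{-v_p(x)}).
|21/155|_5 = 5

Step 1 — compute v_5(x) by factoring powers of 5 out of the numerator and denominator: v_5(21/155) = -1. Step 2 — apply |x|_p = p^{-v_p(x)} = 5^{1} = 5.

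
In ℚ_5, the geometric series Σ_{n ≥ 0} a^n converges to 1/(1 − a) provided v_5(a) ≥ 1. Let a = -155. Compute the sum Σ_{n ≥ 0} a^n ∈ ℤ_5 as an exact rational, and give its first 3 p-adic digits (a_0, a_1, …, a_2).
Σ a^n = 1/(1 − a) = 1/156;  first 3 digits = (1, 4, 4)

v_5(a) = 1 ≥ 1, so the series converges in ℤ_5 to 1/(1 − a) = 1/(1 − (-155)) = 1/156. Expand this rational in ℤ_5: compute digits iteratively via d_i = x_i mod 5, x_{i+1} = (x_i − d_i)/5. The first 3 digits are (1, 4, 4).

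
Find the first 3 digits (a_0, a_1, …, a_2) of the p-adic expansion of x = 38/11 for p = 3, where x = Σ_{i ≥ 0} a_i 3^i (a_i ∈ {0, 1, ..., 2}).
(a_0, …, a_2) = (1, 0, 0)

v_3(38/11) = 0 (numerator and denominator both coprime to 3), so x ∈ ℤ_3^×. Compute digits iteratively via a_i = x_i mod 3, x_{i+1} = (x_i − a_i)/3, with x_0 = x:
  x_0 = 38/11;  a_0 = 1;  x_1 = (x_0 − 1)/3 = 9/11
  x_1 = 9/11;  a_1 = 0;  x_2 = (x_1 − 0)/3 = 3/11
  x_2 = 3/11;  a_2 = 0;  x_3 = (x_2 − 0)/3 = 1/11
Digits: (1, 0, 0).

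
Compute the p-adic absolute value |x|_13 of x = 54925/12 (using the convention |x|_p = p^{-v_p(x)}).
|54925/12|_13 = 1/2197

Step 1 — compute v_13(x) by factoring powers of 13 out of the numerator and denominator: v_13(54925/12) = 3. Step 2 — apply |x|_p = p^{-v_p(x)} = 13^{-3} = 1/2197.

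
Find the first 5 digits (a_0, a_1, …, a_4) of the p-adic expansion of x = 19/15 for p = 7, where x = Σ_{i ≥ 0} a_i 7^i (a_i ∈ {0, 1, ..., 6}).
(a_0, …, a_4) = (5, 6, 0, 5, 3)

v_7(19/15) = 0 (numerator and denominator both coprime to 7), so x ∈ ℤ_7^×. Compute digits iteratively via a_i = x_i mod 7, x_{i+1} = (x_i − a_i)/7, with x_0 = x:
  x_0 = 19/15;  a_0 = 5;  x_1 = (x_0 − 5)/7 = -8/15
  x_1 = -8/15;  a_1 = 6;  x_2 = (x_1 − 6)/7 = -14/15
  x_2 = -14/15;  a_2 = 0;  x_3 = (x_2 − 0)/7 = -2/15
  x_3 = -2/15;  a_3 = 5;  x_4 = (x_3 − 5)/7 = -11/15
  x_4 = -11/15;  a_4 = 3;  x_5 = (x_4 − 3)/7 = -8/15
Digits: (5, 6, 0, 5, 3).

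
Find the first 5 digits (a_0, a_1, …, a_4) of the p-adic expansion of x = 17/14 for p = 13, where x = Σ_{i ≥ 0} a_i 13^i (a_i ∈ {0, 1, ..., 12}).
(a_0, …, a_4) = (4, 10, 2, 10, 2)

v_13(17/14) = 0 (numerator and denominator both coprime to 13), so x ∈ ℤ_13^×. Compute digits iteratively via a_i = x_i mod 13, x_{i+1} = (x_i − a_i)/13, with x_0 = x:
  x_0 = 17/14;  a_0 = 4;  x_1 = (x_0 − 4)/13 = -3/14
  x_1 = -3/14;  a_1 = 10;  x_2 = (x_1 − 10)/13 = -11/14
  x_2 = -11/14;  a_2 = 2;  x_3 = (x_2 − 2)/13 = -3/14
  x_3 = -3/14;  a_3 = 10;  x_4 = (x_3 − 10)/13 = -11/14
  x_4 = -11/14;  a_4 = 2;  x_5 = (x_4 − 2)/13 = -3/14
Digits: (4, 10, 2, 10, 2).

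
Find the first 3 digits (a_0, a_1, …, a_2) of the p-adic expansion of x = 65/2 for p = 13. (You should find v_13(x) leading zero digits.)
(a_0, …, a_2) = (0, 9, 6)

v_13(65/2) = 1, so a_0 = ... = a_0 = 0. Factor out: x = 13^1 · u with u = 5/2 a unit in ℤ_13. Expand u iteratively via a_{v+i} = u_i mod 13, u_{i+1} = (u_i − a_{v+i})/13:
  u_0 = 5/2;  a_1 = 9;  u_1 = (u_0 − 9)/13 = -1/2
  u_1 = -1/2;  a_2 = 6;  u_2 = (u_1 − 6)/13 = -1/2
Digits: (0, 9, 6).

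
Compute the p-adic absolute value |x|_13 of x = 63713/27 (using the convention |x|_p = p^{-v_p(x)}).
|63713/27|_13 = 1/2197

Step 1 — compute v_13(x) by factoring powers of 13 out of the numerator and denominator: v_13(63713/27) = 3. Step 2 — apply |x|_p = p^{-v_p(x)} = 13^{-3} = 1/2197.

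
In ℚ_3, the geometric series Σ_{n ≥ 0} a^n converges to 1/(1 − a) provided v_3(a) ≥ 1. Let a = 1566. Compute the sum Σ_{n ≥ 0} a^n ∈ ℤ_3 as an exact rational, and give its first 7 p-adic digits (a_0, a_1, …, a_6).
Σ a^n = 1/(1 − a) = -1/1565;  first 7 digits = (1, 0, 0, 1, 1, 0, 0)

v_3(a) = 3 ≥ 1, so the series converges in ℤ_3 to 1/(1 − a) = 1/(1 − 1566) = -1/1565. Expand this rational in ℤ_3: compute digits iteratively via d_i = x_i mod 3, x_{i+1} = (x_i − d_i)/3. The first 7 digits are (1, 0, 0, 1, 1, 0, 0).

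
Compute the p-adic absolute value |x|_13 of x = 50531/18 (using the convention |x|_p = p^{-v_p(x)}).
|50531/18|_13 = 1/2197

Step 1 — compute v_13(x) by factoring powers of 13 out of the numerator and denominator: v_13(50531/18) = 3. Step 2 — apply |x|_p = p^{-v_p(x)} = 13^{-3} = 1/2197.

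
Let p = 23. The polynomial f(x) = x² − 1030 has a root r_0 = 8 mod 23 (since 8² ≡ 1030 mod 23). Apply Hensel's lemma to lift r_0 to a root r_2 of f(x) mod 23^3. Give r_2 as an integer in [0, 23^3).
r_2 = 399 (mod 12167)

Hensel's recurrence: r_{i+1} = r_i − f(r_i)·(f′(r_i))^{-1} mod 23^{i+2}, with f′(x) = 2x. Iterate:
  r_0 = 8 (mod 23)
  r_1 = 399 (mod 529)
  r_2 = 399 (mod 12167)
Final: r_2 = 399, and one checks f(r_2) ≡ 0 mod 23^3.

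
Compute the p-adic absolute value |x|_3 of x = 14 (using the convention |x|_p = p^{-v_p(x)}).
|14|_3 = 1

Step 1 — compute v_3(x) by factoring powers of 3 out of the numerator and denominator: v_3(14) = 0. Step 2 — apply |x|_p = p^{-v_p(x)} = 3^{0} = 1.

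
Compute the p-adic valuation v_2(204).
v_2(204) = 2

v_2(n) is the largest exponent k such that 2^k divides n. Factor out: 204 = 2^2 · 51. (Sign doesn't affect v_p.) So v_2(204) = 2.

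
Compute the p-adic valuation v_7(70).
v_7(70) = 1

v_7(n) is the largest exponent k such that 7^k divides n. Factor out: 70 = 7^1 · 10. (Sign doesn't affect v_p.) So v_7(70) = 1.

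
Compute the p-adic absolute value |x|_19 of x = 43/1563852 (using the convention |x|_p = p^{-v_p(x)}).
|43/1563852|_19 = 130321

Step 1 — compute v_19(x) by factoring powers of 19 out of the numerator and denominator: v_19(43/1563852) = -4. Step 2 — apply |x|_p = p^{-v_p(x)} = 19^{4} = 130321.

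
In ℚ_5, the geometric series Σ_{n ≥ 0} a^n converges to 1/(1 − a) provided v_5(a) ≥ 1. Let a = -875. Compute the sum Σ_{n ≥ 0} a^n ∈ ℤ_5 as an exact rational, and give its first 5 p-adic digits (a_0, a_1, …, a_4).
Σ a^n = 1/(1 − a) = 1/876;  first 5 digits = (1, 0, 0, 3, 3)

v_5(a) = 3 ≥ 1, so the series converges in ℤ_5 to 1/(1 − a) = 1/(1 − (-875)) = 1/876. Expand this rational in ℤ_5: compute digits iteratively via d_i = x_i mod 5, x_{i+1} = (x_i − d_i)/5. The first 5 digits are (1, 0, 0, 3, 3).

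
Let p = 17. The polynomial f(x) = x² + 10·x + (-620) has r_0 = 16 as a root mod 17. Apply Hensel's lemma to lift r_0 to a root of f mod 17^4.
r_3 = 27641 (mod 83521)

Hensel: r_{i+1} = r_i − f(r_i)·(f′(r_i))^{-1} mod 17^{i+2}, f′(x) = 2x + 10. Iterate:
  r_0 = 16 (mod 17)
  r_1 = 186 (mod 289)
  r_2 = 3076 (mod 4913)
  r_3 = 27641 (mod 83521)
Final: r = 27641 satisfies f(r) ≡ 0 mod 17^4.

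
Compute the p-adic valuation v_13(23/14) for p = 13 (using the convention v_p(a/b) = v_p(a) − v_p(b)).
v_13(23/14) = 0

Factor powers of 13 from the numerator and denominator of the reduced fraction: 23 = 13^0 · 23 and 14 = 13^0 · 14. Apply v_p(a/b) = v_p(a) − v_p(b): v_13(23/14) = 0 − 0 = 0.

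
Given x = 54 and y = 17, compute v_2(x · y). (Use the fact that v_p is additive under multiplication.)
v_2(918) = 1

v_p(x) = 1 (factor: 54 = 2^1 · 27); v_p(y) = 0 (factor: 17 = 2^0 · 17). Additivity: v_p(xy) = v_p(x) + v_p(y) = 1 + 0 = 1. (Direct check: xy = 918 = 2^1 · (459).)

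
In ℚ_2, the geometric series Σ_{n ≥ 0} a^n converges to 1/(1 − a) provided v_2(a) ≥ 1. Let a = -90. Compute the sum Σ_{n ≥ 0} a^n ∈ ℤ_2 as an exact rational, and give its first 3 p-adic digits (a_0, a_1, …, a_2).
Σ a^n = 1/(1 − a) = 1/91;  first 3 digits = (1, 1, 0)

v_2(a) = 1 ≥ 1, so the series converges in ℤ_2 to 1/(1 − a) = 1/(1 − (-90)) = 1/91. Expand this rational in ℤ_2: compute digits iteratively via d_i = x_i mod 2, x_{i+1} = (x_i − d_i)/2. The first 3 digits are (1, 1, 0).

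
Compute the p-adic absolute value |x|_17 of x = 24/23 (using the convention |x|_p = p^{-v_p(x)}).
|24/23|_17 = 1

Step 1 — compute v_17(x) by factoring powers of 17 out of the numerator and denominator: v_17(24/23) = 0. Step 2 — apply |x|_p = p^{-v_p(x)} = 17^{0} = 1.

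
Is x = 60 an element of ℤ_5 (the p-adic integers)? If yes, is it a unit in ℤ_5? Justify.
x ∈ ℤ_5 but not a unit; v_5(x) = 1 > 0

ℤ_5 = {x ∈ ℚ_5 : v_5(x) ≥ 0} and ℤ_5^× = {x ∈ ℤ_5 : v_5(x) = 0}. Here v_5(60) = v_5(num) − v_5(den) = 1; compare against these criteria.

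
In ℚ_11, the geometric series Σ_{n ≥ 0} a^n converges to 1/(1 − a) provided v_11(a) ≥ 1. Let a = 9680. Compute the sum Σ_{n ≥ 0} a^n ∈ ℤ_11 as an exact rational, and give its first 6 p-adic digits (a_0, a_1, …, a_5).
Σ a^n = 1/(1 − a) = -1/9679;  first 6 digits = (1, 0, 3, 7, 9, 9)

v_11(a) = 2 ≥ 1, so the series converges in ℤ_11 to 1/(1 − a) = 1/(1 − 9680) = -1/9679. Expand this rational in ℤ_11: compute digits iteratively via d_i = x_i mod 11, x_{i+1} = (x_i − d_i)/11. The first 6 digits are (1, 0, 3, 7, 9, 9).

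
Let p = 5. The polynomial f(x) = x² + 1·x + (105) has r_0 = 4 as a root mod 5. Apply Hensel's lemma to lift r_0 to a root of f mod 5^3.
r_2 = 4 (mod 125)

Hensel: r_{i+1} = r_i − f(r_i)·(f′(r_i))^{-1} mod 5^{i+2}, f′(x) = 2x + 1. Iterate:
  r_0 = 4 (mod 5)
  r_1 = 4 (mod 25)
  r_2 = 4 (mod 125)
Final: r = 4 satisfies f(r) ≡ 0 mod 5^3.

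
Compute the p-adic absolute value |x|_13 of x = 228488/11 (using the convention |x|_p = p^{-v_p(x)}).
|228488/11|_13 = 1/28561

Step 1 — compute v_13(x) by factoring powers of 13 out of the numerator and denominator: v_13(228488/11) = 4. Step 2 — apply |x|_p = p^{-v_p(x)} = 13^{-4} = 1/28561.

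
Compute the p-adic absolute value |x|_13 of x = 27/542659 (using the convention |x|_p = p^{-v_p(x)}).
|27/542659|_13 = 28561

Step 1 — compute v_13(x) by factoring powers of 13 out of the numerator and denominator: v_13(27/542659) = -4. Step 2 — apply |x|_p = p^{-v_p(x)} = 13^{4} = 28561.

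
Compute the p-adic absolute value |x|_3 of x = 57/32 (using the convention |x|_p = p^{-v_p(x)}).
|57/32|_3 = 1/3

Step 1 — compute v_3(x) by factoring powers of 3 out of the numerator and denominator: v_3(57/32) = 1. Step 2 — apply |x|_p = p^{-v_p(x)} = 3^{-1} = 1/3.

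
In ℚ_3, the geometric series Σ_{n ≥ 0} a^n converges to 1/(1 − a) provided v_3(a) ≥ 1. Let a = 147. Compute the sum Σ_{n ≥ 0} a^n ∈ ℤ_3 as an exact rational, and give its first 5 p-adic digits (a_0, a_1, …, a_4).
Σ a^n = 1/(1 − a) = -1/146;  first 5 digits = (1, 1, 2, 2, 2)

v_3(a) = 1 ≥ 1, so the series converges in ℤ_3 to 1/(1 − a) = 1/(1 − 147) = -1/146. Expand this rational in ℤ_3: compute digits iteratively via d_i = x_i mod 3, x_{i+1} = (x_i − d_i)/3. The first 5 digits are (1, 1, 2, 2, 2).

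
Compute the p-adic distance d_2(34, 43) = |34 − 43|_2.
d_2(34, 43) = 1

Step 1 — x − y = 34 − 43 = -9. Step 2 — v_2(-9) = 0 (factor: -9 = −(2^0 · 9); the sign does not affect v_p). Step 3 — |x − y|_2 = 2^{0} = 1.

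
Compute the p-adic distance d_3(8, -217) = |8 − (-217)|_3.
d_3(8, -217) = 1/9

Step 1 — x − y = 8 − (-217) = 225. Step 2 — v_3(225) = 2 (factor: 225 = (3^2 · 25); the sign does not affect v_p). Step 3 — |x − y|_3 = 3^{-2} = 1/9.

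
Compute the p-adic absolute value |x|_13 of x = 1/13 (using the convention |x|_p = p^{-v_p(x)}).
|1/13|_13 = 13

Step 1 — compute v_13(x) by factoring powers of 13 out of the numerator and denominator: v_13(1/13) = -1. Step 2 — apply |x|_p = p^{-v_p(x)} = 13^{1} = 13.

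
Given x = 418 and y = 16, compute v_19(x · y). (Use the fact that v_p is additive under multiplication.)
v_19(6688) = 1

v_p(x) = 1 (factor: 418 = 19^1 · 22); v_p(y) = 0 (factor: 16 = 19^0 · 16). Additivity: v_p(xy) = v_p(x) + v_p(y) = 1 + 0 = 1. (Direct check: xy = 6688 = 19^1 · (352).)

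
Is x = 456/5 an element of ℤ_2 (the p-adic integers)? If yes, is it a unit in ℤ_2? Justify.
x ∈ ℤ_2 but not a unit; v_2(x) = 3 > 0

ℤ_2 = {x ∈ ℚ_2 : v_2(x) ≥ 0} and ℤ_2^× = {x ∈ ℤ_2 : v_2(x) = 0}. Here v_2(456/5) = v_2(num) − v_2(den) = 3; compare against these criteria.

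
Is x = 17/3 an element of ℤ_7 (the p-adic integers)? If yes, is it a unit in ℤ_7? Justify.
x ∈ ℤ_7^× (unit); v_7(x) = 0

ℤ_7 = {x ∈ ℚ_7 : v_7(x) ≥ 0} and ℤ_7^× = {x ∈ ℤ_7 : v_7(x) = 0}. Here v_7(17/3) = v_7(num) − v_7(den) = 0; compare against these criteria.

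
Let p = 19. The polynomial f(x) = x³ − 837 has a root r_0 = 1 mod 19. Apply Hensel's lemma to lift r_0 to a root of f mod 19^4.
r_3 = 28558 (mod 130321)

Hensel: r_{i+1} = r_i − f(r_i)/f′(r_i) mod 19^{i+2}, where f′(x) = 3x². Iterate:
  r_0 = 1 (mod 19)
  r_1 = 39 (mod 361)
  r_2 = 1122 (mod 6859)
  r_3 = 28558 (mod 130321)
Final: r = 28558 with f(r) ≡ 0 mod 19^4.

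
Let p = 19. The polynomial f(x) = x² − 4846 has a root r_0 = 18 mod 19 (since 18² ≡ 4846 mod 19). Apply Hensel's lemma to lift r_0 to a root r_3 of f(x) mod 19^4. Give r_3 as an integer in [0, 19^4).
r_3 = 24471 (mod 130321)

Hensel's recurrence: r_{i+1} = r_i − f(r_i)·(f′(r_i))^{-1} mod 19^{i+2}, with f′(x) = 2x. Iterate:
  r_0 = 18 (mod 19)
  r_1 = 284 (mod 361)
  r_2 = 3894 (mod 6859)
  r_3 = 24471 (mod 130321)
Final: r_3 = 24471, and one checks f(r_3) ≡ 0 mod 19^4.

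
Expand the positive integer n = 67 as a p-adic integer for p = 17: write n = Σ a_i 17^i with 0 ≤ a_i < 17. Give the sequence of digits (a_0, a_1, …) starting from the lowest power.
(a_0, a_1, …) = (16, 3)

Repeated division by 17 gives the digits low-to-high: 67 = 16 + 3·17^1. Digit sequence: (16, 3).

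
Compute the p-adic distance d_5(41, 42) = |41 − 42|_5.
d_5(41, 42) = 1

Step 1 — x − y = 41 − 42 = -1. Step 2 — v_5(-1) = 0 (factor: -1 = −(5^0 · 1); the sign does not affect v_p). Step 3 — |x − y|_5 = 5^{0} = 1.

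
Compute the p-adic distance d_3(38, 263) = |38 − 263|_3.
d_3(38, 263) = 1/9

Step 1 — x − y = 38 − 263 = -225. Step 2 — v_3(-225) = 2 (factor: -225 = −(3^2 · 25); the sign does not affect v_p). Step 3 — |x − y|_3 = 3^{-2} = 1/9.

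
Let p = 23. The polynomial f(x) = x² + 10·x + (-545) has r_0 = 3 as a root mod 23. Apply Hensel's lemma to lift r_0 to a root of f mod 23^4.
r_3 = 1291 (mod 279841)

Hensel: r_{i+1} = r_i − f(r_i)·(f′(r_i))^{-1} mod 23^{i+2}, f′(x) = 2x + 10. Iterate:
  r_0 = 3 (mod 23)
  r_1 = 233 (mod 529)
  r_2 = 1291 (mod 12167)
  r_3 = 1291 (mod 279841)
Final: r = 1291 satisfies f(r) ≡ 0 mod 23^4.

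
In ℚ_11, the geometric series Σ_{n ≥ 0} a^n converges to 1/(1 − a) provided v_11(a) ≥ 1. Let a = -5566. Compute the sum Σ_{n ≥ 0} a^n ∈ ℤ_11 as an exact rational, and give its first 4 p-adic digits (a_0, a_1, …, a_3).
Σ a^n = 1/(1 − a) = 1/5567;  first 4 digits = (1, 0, 9, 6)

v_11(a) = 2 ≥ 1, so the series converges in ℤ_11 to 1/(1 − a) = 1/(1 − (-5566)) = 1/5567. Expand this rational in ℤ_11: compute digits iteratively via d_i = x_i mod 11, x_{i+1} = (x_i − d_i)/11. The first 4 digits are (1, 0, 9, 6).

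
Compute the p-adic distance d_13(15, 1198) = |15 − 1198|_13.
d_13(15, 1198) = 1/169

Step 1 — x − y = 15 − 1198 = -1183. Step 2 — v_13(-1183) = 2 (factor: -1183 = −(13^2 · 7); the sign does not affect v_p). Step 3 — |x − y|_13 = 13^{-2} = 1/169.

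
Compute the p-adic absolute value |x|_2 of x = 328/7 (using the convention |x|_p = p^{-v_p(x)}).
|328/7|_2 = 1/8

Step 1 — compute v_2(x) by factoring powers of 2 out of the numerator and denominator: v_2(328/7) = 3. Step 2 — apply |x|_p = p^{-v_p(x)} = 2^{-3} = 1/8.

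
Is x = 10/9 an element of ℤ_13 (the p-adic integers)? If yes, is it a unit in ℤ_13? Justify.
x ∈ ℤ_13^× (unit); v_13(x) = 0

ℤ_13 = {x ∈ ℚ_13 : v_13(x) ≥ 0} and ℤ_13^× = {x ∈ ℤ_13 : v_13(x) = 0}. Here v_13(10/9) = v_13(num) − v_13(den) = 0; compare against these criteria.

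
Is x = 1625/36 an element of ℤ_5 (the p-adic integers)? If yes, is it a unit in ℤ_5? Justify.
x ∈ ℤ_5 but not a unit; v_5(x) = 3 > 0

ℤ_5 = {x ∈ ℚ_5 : v_5(x) ≥ 0} and ℤ_5^× = {x ∈ ℤ_5 : v_5(x) = 0}. Here v_5(1625/36) = v_5(num) − v_5(den) = 3; compare against these criteria.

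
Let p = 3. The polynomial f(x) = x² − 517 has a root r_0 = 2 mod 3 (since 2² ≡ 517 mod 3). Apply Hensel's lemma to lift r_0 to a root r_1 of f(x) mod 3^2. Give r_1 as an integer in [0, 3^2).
r_1 = 2 (mod 9)

Hensel's recurrence: r_{i+1} = r_i − f(r_i)·(f′(r_i))^{-1} mod 3^{i+2}, with f′(x) = 2x. Iterate:
  r_0 = 2 (mod 3)
  r_1 = 2 (mod 9)
Final: r_1 = 2, and one checks f(r_1) ≡ 0 mod 3^2.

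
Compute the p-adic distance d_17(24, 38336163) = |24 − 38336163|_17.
d_17(24, 38336163) = 1/1419857

Step 1 — x − y = 24 − 38336163 = -38336139. Step 2 — v_17(-38336139) = 5 (factor: -38336139 = −(17^5 · 27); the sign does not affect v_p). Step 3 — |x − y|_17 = 17^{-5} = 1/1419857.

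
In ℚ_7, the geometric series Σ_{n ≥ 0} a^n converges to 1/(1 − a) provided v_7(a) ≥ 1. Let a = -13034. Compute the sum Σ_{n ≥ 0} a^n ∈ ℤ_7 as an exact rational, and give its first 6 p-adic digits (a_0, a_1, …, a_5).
Σ a^n = 1/(1 − a) = 1/13035;  first 6 digits = (1, 0, 0, 4, 1, 6)

v_7(a) = 3 ≥ 1, so the series converges in ℤ_7 to 1/(1 − a) = 1/(1 − (-13034)) = 1/13035. Expand this rational in ℤ_7: compute digits iteratively via d_i = x_i mod 7, x_{i+1} = (x_i − d_i)/7. The first 6 digits are (1, 0, 0, 4, 1, 6).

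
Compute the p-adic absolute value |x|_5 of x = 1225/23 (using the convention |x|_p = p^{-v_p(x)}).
|1225/23|_5 = 1/25

Step 1 — compute v_5(x) by factoring powers of 5 out of the numerator and denominator: v_5(1225/23) = 2. Step 2 — apply |x|_p = p^{-v_p(x)} = 5^{-2} = 1/25.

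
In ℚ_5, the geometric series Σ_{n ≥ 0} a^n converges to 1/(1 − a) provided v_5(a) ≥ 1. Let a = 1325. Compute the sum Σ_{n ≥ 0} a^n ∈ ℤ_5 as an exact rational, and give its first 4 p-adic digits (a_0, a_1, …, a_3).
Σ a^n = 1/(1 − a) = -1/1324;  first 4 digits = (1, 0, 3, 0)

v_5(a) = 2 ≥ 1, so the series converges in ℤ_5 to 1/(1 − a) = 1/(1 − 1325) = -1/1324. Expand this rational in ℤ_5: compute digits iteratively via d_i = x_i mod 5, x_{i+1} = (x_i − d_i)/5. The first 4 digits are (1, 0, 3, 0).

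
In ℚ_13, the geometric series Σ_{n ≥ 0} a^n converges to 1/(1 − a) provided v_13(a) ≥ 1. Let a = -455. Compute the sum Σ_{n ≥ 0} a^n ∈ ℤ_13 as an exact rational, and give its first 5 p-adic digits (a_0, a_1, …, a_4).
Σ a^n = 1/(1 − a) = 1/456;  first 5 digits = (1, 4, 0, 2, 7)

v_13(a) = 1 ≥ 1, so the series converges in ℤ_13 to 1/(1 − a) = 1/(1 − (-455)) = 1/456. Expand this rational in ℤ_13: compute digits iteratively via d_i = x_i mod 13, x_{i+1} = (x_i − d_i)/13. The first 5 digits are (1, 4, 0, 2, 7).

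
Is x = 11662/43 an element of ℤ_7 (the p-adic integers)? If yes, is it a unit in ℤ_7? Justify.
x ∈ ℤ_7 but not a unit; v_7(x) = 3 > 0

ℤ_7 = {x ∈ ℚ_7 : v_7(x) ≥ 0} and ℤ_7^× = {x ∈ ℤ_7 : v_7(x) = 0}. Here v_7(11662/43) = v_7(num) − v_7(den) = 3; compare against these criteria.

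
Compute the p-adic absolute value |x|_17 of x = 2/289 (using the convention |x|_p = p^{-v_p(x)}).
|2/289|_17 = 289

Step 1 — compute v_17(x) by factoring powers of 17 out of the numerator and denominator: v_17(2/289) = -2. Step 2 — apply |x|_p = p^{-v_p(x)} = 17^{2} = 289.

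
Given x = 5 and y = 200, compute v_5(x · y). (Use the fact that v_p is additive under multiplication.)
v_5(1000) = 3

v_p(x) = 1 (factor: 5 = 5^1 · 1); v_p(y) = 2 (factor: 200 = 5^2 · 8). Additivity: v_p(xy) = v_p(x) + v_p(y) = 1 + 2 = 3. (Direct check: xy = 1000 = 5^3 · (8).)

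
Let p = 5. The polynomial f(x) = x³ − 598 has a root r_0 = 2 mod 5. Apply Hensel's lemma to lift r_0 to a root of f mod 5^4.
r_3 = 622 (mod 625)

Hensel: r_{i+1} = r_i − f(r_i)/f′(r_i) mod 5^{i+2}, where f′(x) = 3x². Iterate:
  r_0 = 2 (mod 5)
  r_1 = 22 (mod 25)
  r_2 = 122 (mod 125)
  r_3 = 622 (mod 625)
Final: r = 622 with f(r) ≡ 0 mod 5^4.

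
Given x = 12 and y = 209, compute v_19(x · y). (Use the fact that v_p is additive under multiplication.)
v_19(2508) = 1

v_p(x) = 0 (factor: 12 = 19^0 · 12); v_p(y) = 1 (factor: 209 = 19^1 · 11). Additivity: v_p(xy) = v_p(x) + v_p(y) = 0 + 1 = 1. (Direct check: xy = 2508 = 19^1 · (132).)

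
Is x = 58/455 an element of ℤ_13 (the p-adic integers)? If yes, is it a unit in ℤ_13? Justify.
x ∉ ℤ_13 (v_13(x) = -1 < 0)

ℤ_13 = {x ∈ ℚ_13 : v_13(x) ≥ 0} and ℤ_13^× = {x ∈ ℤ_13 : v_13(x) = 0}. Here v_13(58/455) = v_13(num) − v_13(den) = -1; compare against these criteria.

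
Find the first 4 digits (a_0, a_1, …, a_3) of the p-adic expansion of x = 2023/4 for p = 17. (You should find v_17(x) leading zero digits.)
(a_0, …, a_3) = (0, 0, 6, 4)

v_17(2023/4) = 2, so a_0 = ... = a_1 = 0. Factor out: x = 17^2 · u with u = 7/4 a unit in ℤ_17. Expand u iteratively via a_{v+i} = u_i mod 17, u_{i+1} = (u_i − a_{v+i})/17:
  u_0 = 7/4;  a_2 = 6;  u_1 = (u_0 − 6)/17 = -1/4
  u_1 = -1/4;  a_3 = 4;  u_2 = (u_1 − 4)/17 = -1/4
Digits: (0, 0, 6, 4).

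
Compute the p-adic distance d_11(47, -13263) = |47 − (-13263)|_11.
d_11(47, -13263) = 1/1331

Step 1 — x − y = 47 − (-13263) = 13310. Step 2 — v_11(13310) = 3 (factor: 13310 = (11^3 · 10); the sign does not affect v_p). Step 3 — |x − y|_11 = 11^{-3} = 1/1331.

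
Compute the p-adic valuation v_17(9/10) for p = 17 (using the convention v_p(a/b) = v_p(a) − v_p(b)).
v_17(9/10) = 0

Factor powers of 17 from the numerator and denominator of the reduced fraction: 9 = 17^0 · 9 and 10 = 17^0 · 10. Apply v_p(a/b) = v_p(a) − v_p(b): v_17(9/10) = 0 − 0 = 0.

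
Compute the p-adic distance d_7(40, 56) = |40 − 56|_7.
d_7(40, 56) = 1

Step 1 — x − y = 40 − 56 = -16. Step 2 — v_7(-16) = 0 (factor: -16 = −(7^0 · 16); the sign does not affect v_p). Step 3 — |x − y|_7 = 7^{0} = 1.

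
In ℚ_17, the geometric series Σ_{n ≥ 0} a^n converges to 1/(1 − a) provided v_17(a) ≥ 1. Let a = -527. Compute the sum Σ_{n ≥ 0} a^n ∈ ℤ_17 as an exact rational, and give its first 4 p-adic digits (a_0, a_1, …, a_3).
Σ a^n = 1/(1 − a) = 1/528;  first 4 digits = (1, 3, 7, 15)

v_17(a) = 1 ≥ 1, so the series converges in ℤ_17 to 1/(1 − a) = 1/(1 − (-527)) = 1/528. Expand this rational in ℤ_17: compute digits iteratively via d_i = x_i mod 17, x_{i+1} = (x_i − d_i)/17. The first 4 digits are (1, 3, 7, 15).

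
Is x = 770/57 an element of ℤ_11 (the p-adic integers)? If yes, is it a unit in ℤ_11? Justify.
x ∈ ℤ_11 but not a unit; v_11(x) = 1 > 0

ℤ_11 = {x ∈ ℚ_11 : v_11(x) ≥ 0} and ℤ_11^× = {x ∈ ℤ_11 : v_11(x) = 0}. Here v_11(770/57) = v_11(num) − v_11(den) = 1; compare against these criteria.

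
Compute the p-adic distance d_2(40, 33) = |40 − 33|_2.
d_2(40, 33) = 1

Step 1 — x − y = 40 − 33 = 7. Step 2 — v_2(7) = 0 (factor: 7 = (2^0 · 7); the sign does not affect v_p). Step 3 — |x − y|_2 = 2^{0} = 1.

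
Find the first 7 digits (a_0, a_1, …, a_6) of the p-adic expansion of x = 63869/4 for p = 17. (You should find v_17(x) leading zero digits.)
(a_0, …, a_6) = (0, 0, 0, 16, 12, 12, 12)

v_17(63869/4) = 3, so a_0 = ... = a_2 = 0. Factor out: x = 17^3 · u with u = 13/4 a unit in ℤ_17. Expand u iteratively via a_{v+i} = u_i mod 17, u_{i+1} = (u_i − a_{v+i})/17:
  u_0 = 13/4;  a_3 = 16;  u_1 = (u_0 − 16)/17 = -3/4
  u_1 = -3/4;  a_4 = 12;  u_2 = (u_1 − 12)/17 = -3/4
  u_2 = -3/4;  a_5 = 12;  u_3 = (u_2 − 12)/17 = -3/4
  u_3 = -3/4;  a_6 = 12;  u_4 = (u_3 − 12)/17 = -3/4
Digits: (0, 0, 0, 16, 12, 12, 12).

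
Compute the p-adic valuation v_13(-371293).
v_13(-371293) = 5

v_13(n) is the largest exponent k such that 13^k divides n. Factor out: -371293 = -13^5 · 1. (Sign doesn't affect v_p.) So v_13(-371293) = 5.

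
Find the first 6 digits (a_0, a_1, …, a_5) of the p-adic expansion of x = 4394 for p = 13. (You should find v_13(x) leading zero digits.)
(a_0, …, a_5) = (0, 0, 0, 2, 0, 0)

v_13(4394) = 3, so a_0 = ... = a_2 = 0. Factor out: x = 13^3 · u with u = 2 a unit in ℤ_13. Expand u iteratively via a_{v+i} = u_i mod 13, u_{i+1} = (u_i − a_{v+i})/13:
  u_0 = 2;  a_3 = 2;  u_1 = (u_0 − 2)/13 = 0
  u_1 = 0;  a_4 = 0;  u_2 = (u_1 − 0)/13 = 0
  u_2 = 0;  a_5 = 0;  u_3 = (u_2 − 0)/13 = 0
Digits: (0, 0, 0, 2, 0, 0).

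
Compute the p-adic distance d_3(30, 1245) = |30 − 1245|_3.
d_3(30, 1245) = 1/243

Step 1 — x − y = 30 − 1245 = -1215. Step 2 — v_3(-1215) = 5 (factor: -1215 = −(3^5 · 5); the sign does not affect v_p). Step 3 — |x − y|_3 = 3^{-5} = 1/243.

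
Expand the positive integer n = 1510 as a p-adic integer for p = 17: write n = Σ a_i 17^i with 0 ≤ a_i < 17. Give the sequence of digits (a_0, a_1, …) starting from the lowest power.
(a_0, a_1, …) = (14, 3, 5)

Repeated division by 17 gives the digits low-to-high: 1510 = 14 + 3·17^1 + 5·17^2. Digit sequence: (14, 3, 5).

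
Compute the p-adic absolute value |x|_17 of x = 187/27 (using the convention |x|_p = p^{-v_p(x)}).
|187/27|_17 = 1/17

Step 1 — compute v_17(x) by factoring powers of 17 out of the numerator and denominator: v_17(187/27) = 1. Step 2 — apply |x|_p = p^{-v_p(x)} = 17^{-1} = 1/17.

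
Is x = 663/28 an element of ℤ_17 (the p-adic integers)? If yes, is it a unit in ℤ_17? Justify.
x ∈ ℤ_17 but not a unit; v_17(x) = 1 > 0

ℤ_17 = {x ∈ ℚ_17 : v_17(x) ≥ 0} and ℤ_17^× = {x ∈ ℤ_17 : v_17(x) = 0}. Here v_17(663/28) = v_17(num) − v_17(den) = 1; compare against these criteria.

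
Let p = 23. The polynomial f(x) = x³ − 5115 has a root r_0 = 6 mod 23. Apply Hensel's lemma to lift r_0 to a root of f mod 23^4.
r_3 = 173725 (mod 279841)

Hensel: r_{i+1} = r_i − f(r_i)/f′(r_i) mod 23^{i+2}, where f′(x) = 3x². Iterate:
  r_0 = 6 (mod 23)
  r_1 = 213 (mod 529)
  r_2 = 3387 (mod 12167)
  r_3 = 173725 (mod 279841)
Final: r = 173725 with f(r) ≡ 0 mod 23^4.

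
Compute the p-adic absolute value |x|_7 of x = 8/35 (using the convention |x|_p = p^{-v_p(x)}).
|8/35|_7 = 7

Step 1 — compute v_7(x) by factoring powers of 7 out of the numerator and denominator: v_7(8/35) = -1. Step 2 — apply |x|_p = p^{-v_p(x)} = 7^{1} = 7.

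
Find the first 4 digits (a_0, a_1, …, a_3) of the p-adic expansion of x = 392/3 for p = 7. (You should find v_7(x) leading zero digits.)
(a_0, …, a_3) = (0, 0, 5, 2)

v_7(392/3) = 2, so a_0 = ... = a_1 = 0. Factor out: x = 7^2 · u with u = 8/3 a unit in ℤ_7. Expand u iteratively via a_{v+i} = u_i mod 7, u_{i+1} = (u_i − a_{v+i})/7:
  u_0 = 8/3;  a_2 = 5;  u_1 = (u_0 − 5)/7 = -1/3
  u_1 = -1/3;  a_3 = 2;  u_2 = (u_1 − 2)/7 = -1/3
Digits: (0, 0, 5, 2).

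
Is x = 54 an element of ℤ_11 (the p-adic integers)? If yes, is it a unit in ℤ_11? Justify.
x ∈ ℤ_11^× (unit); v_11(x) = 0

ℤ_11 = {x ∈ ℚ_11 : v_11(x) ≥ 0} and ℤ_11^× = {x ∈ ℤ_11 : v_11(x) = 0}. Here v_11(54) = v_11(num) − v_11(den) = 0; compare against these criteria.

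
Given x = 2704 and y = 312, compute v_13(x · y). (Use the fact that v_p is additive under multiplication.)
v_13(843648) = 3

v_p(x) = 2 (factor: 2704 = 13^2 · 16); v_p(y) = 1 (factor: 312 = 13^1 · 24). Additivity: v_p(xy) = v_p(x) + v_p(y) = 2 + 1 = 3. (Direct check: xy = 843648 = 13^3 · (384).)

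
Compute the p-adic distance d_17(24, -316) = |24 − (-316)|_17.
d_17(24, -316) = 1/17

Step 1 — x − y = 24 − (-316) = 340. Step 2 — v_17(340) = 1 (factor: 340 = (17^1 · 20); the sign does not affect v_p). Step 3 — |x − y|_17 = 17^{-1} = 1/17.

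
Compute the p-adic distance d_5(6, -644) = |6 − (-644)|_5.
d_5(6, -644) = 1/25

Step 1 — x − y = 6 − (-644) = 650. Step 2 — v_5(650) = 2 (factor: 650 = (5^2 · 26); the sign does not affect v_p). Step 3 — |x − y|_5 = 5^{-2} = 1/25.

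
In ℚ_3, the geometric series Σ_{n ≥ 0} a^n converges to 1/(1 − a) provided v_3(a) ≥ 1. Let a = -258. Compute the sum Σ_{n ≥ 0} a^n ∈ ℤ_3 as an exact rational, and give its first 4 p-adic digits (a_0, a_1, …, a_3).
Σ a^n = 1/(1 − a) = 1/259;  first 4 digits = (1, 1, 2, 2)

v_3(a) = 1 ≥ 1, so the series converges in ℤ_3 to 1/(1 − a) = 1/(1 − (-258)) = 1/259. Expand this rational in ℤ_3: compute digits iteratively via d_i = x_i mod 3, x_{i+1} = (x_i − d_i)/3. The first 4 digits are (1, 1, 2, 2).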